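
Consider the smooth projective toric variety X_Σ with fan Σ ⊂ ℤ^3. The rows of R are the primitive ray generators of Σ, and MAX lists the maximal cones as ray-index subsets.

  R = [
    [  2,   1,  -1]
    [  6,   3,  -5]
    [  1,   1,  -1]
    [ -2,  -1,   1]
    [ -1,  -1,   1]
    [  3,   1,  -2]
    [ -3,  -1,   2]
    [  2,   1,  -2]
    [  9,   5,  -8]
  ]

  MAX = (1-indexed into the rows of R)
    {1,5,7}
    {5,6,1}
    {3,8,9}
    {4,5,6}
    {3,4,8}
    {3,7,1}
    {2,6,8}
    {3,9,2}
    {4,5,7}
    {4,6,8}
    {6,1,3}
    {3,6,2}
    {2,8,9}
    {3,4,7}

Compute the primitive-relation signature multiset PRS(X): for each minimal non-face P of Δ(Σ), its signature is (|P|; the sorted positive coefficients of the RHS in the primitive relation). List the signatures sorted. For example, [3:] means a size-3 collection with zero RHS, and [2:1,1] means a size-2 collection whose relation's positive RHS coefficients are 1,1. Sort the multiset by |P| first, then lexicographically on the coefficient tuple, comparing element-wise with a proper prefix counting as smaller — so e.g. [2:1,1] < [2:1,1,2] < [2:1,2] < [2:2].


Σ has 18 primitive collections:

  {1,4}:  v_{1} + v_{4} = 0  so sig = [2:]
  {3,5}:  v_{3} + v_{5} = 0  so sig = [2:]
  {6,7}:  v_{6} + v_{7} = 0  so sig = [2:]
  {1,8}:  v_{1} + v_{8} = v_{3} + v_{6}  so sig = [2:1,1]
  {2,5}:  v_{2} + v_{5} = v_{6} + v_{8}  so sig = [2:1,1]
  {2,7}:  v_{2} + v_{7} = v_{3} + v_{8}  so sig = [2:1,1]
  {5,8}:  v_{5} + v_{8} = v_{4} + v_{6}  so sig = [2:1,1]
  {5,9}:  v_{5} + v_{9} = v_{2} + v_{8}  so sig = [2:1,1]
  {7,8}:  v_{7} + v_{8} = v_{3} + v_{4}  so sig = [2:1,1]
  {1,9}:  v_{1} + v_{9} = v_{2} + 2·v_{3} + v_{6}  so sig = [2:1,1,2]
  {4,9}:  v_{4} + v_{9} = v_{3} + 3·v_{8}  so sig = [2:1,3]
  {2,4}:  v_{2} + v_{4} = 2·v_{8}  so sig = [2:2]
  {6,9}:  v_{6} + v_{9} = 2·v_{2}  so sig = [2:2]
  {1,2}:  v_{1} + v_{2} = 2·v_{3} + 2·v_{6}  so sig = [2:2,2]
  {7,9}:  v_{7} + v_{9} = 2·v_{3} + 2·v_{8}  so sig = [2:2,2]
  {2,3,8}:  v_{2} + v_{3} + v_{8} = v_{9}  so sig = [3:1]
  {3,4,6}:  v_{3} + v_{4} + v_{6} = v_{8}  so sig = [3:1]
  {3,6,8}:  v_{3} + v_{6} + v_{8} = v_{2}  so sig = [3:1]

Signatures (|P|; sorted positive RHS coefficients), sorted:
    [2:]
    [2:]
    [2:]
    [2:1,1]
    [2:1,1]
    [2:1,1]
    [2:1,1]
    [2:1,1]
    [2:1,1]
    [2:1,1,2]
    [2:1,3]
    [2:2]
    [2:2]
    [2:2,2]
    [2:2,2]
    [3:1]
    [3:1]
    [3:1]


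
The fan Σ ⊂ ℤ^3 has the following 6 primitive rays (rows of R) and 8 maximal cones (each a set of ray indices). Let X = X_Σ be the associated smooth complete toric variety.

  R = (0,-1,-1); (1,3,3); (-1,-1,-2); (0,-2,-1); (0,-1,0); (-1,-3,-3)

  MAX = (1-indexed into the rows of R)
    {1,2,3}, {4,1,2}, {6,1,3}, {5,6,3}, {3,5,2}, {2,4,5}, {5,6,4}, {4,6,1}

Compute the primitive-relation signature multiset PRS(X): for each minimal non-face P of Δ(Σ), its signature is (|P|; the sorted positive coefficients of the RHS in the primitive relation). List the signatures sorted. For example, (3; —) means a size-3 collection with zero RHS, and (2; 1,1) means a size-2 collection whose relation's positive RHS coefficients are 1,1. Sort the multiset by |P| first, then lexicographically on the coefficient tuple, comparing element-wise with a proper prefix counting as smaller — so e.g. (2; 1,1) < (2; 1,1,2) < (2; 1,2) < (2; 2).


The 3 primitive collections of Σ (r=6, n=3):

  P = {2,6}:  v_{2} + v_{6} = 0 — sig = (2; —)
  P = {1,5}:  v_{1} + v_{5} = v_{4} — sig = (2; 1)
  P = {3,4}:  v_{3} + v_{4} = v_{6} — sig = (2; 1)

Sorted signature multiset PRS(X):
    (2; —)
    (2; 1)
    (2; 1)


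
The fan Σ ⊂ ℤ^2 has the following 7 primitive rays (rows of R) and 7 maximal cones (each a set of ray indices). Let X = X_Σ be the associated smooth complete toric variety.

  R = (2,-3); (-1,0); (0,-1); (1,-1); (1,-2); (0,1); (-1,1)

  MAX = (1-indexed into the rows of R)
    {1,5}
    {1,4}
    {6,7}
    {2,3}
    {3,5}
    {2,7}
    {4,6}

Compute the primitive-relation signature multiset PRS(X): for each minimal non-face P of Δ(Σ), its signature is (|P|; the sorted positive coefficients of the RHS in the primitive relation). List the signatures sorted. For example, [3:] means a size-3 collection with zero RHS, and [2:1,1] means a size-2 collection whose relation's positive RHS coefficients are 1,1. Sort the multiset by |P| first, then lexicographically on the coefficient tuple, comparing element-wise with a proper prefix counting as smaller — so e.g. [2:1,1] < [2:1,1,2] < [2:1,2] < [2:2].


Σ has 14 primitive collections:

  • {3,6}:  v_{3} + v_{6} = 0 — sig = [2:]
  • {4,7}:  v_{4} + v_{7} = 0 — sig = [2:]
  • {1,7}:  v_{1} + v_{7} = v_{5} — sig = [2:1]
  • {2,4}:  v_{2} + v_{4} = v_{3} — sig = [2:1]
  • {2,6}:  v_{2} + v_{6} = v_{7} — sig = [2:1]
  • {3,4}:  v_{3} + v_{4} = v_{5} — sig = [2:1]
  • {3,7}:  v_{3} + v_{7} = v_{2} — sig = [2:1]
  • {4,5}:  v_{4} + v_{5} = v_{1} — sig = [2:1]
  • {5,6}:  v_{5} + v_{6} = v_{4} — sig = [2:1]
  • {5,7}:  v_{5} + v_{7} = v_{3} — sig = [2:1]
  • {1,2}:  v_{1} + v_{2} = v_{3} + v_{5} — sig = [2:1,1]
  • {1,3}:  v_{1} + v_{3} = 2·v_{5} — sig = [2:2]
  • {1,6}:  v_{1} + v_{6} = 2·v_{4} — sig = [2:2]
  • {2,5}:  v_{2} + v_{5} = 2·v_{3} — sig = [2:2]

so the primitive-relation signature multiset is
    [2:]
    [2:]
    [2:1]
    [2:1]
    [2:1]
    [2:1]
    [2:1]
    [2:1]
    [2:1]
    [2:1]
    [2:1,1]
    [2:2]
    [2:2]
    [2:2]


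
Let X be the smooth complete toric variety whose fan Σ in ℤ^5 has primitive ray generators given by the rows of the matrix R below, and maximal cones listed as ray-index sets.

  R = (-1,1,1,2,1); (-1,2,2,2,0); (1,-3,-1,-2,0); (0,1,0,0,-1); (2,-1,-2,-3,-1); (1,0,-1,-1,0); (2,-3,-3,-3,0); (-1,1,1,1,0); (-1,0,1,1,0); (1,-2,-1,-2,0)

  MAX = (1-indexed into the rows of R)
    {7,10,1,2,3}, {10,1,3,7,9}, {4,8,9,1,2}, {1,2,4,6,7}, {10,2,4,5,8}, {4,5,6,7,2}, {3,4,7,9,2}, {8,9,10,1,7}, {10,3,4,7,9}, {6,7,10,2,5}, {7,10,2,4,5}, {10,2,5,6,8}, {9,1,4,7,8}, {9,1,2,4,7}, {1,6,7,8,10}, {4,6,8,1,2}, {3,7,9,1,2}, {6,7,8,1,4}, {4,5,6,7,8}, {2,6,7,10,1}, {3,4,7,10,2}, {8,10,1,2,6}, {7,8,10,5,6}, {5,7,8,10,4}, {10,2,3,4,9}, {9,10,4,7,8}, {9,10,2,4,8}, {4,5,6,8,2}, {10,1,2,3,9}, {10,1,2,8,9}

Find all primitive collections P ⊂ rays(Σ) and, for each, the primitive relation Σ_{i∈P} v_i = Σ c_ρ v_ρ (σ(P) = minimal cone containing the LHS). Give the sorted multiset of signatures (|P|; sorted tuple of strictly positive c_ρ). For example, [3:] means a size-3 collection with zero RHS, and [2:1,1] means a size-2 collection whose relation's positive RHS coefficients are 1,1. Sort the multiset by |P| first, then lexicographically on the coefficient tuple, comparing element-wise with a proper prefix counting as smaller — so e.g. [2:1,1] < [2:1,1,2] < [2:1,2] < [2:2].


11 collections generate NE(X_Σ); each relation:

  P={6,9}:  v_{6} + v_{9} = 0 ; sig = [2:]
  P={1,5}:  v_{1} + v_{5} = v_{6} ; sig = [2:1]
  P={3,8}:  v_{3} + v_{8} = v_{9} + v_{10} ; sig = [2:1,1]
  P={5,9}:  v_{5} + v_{9} = v_{4} + v_{10} ; sig = [2:1,1]
  P={3,6}:  v_{3} + v_{6} = v_{2} + v_{7} + v_{10} ; sig = [2:1,1,1]
  P={3,5}:  v_{3} + v_{5} = v_{2} + v_{4} + v_{7} + 2·v_{10} ; sig = [2:1,1,1,2]
  P={1,4,10}:  v_{1} + v_{4} + v_{10} = 0 ; sig = [3:]
  P={2,7,8}:  v_{2} + v_{7} + v_{8} = 0 ; sig = [3:]
  P={4,6,10}:  v_{4} + v_{6} + v_{10} = v_{5} ; sig = [3:1]
  P={1,3,4}:  v_{1} + v_{3} + v_{4} = v_{2} + v_{7} + v_{9} ; sig = [3:1,1,1]
  P={2,7,9,10}:  v_{2} + v_{7} + v_{9} + v_{10} = v_{3} ; sig = [4:1]

so the primitive-relation signature multiset is
    |P|=2: 6 collections, coeffs (), (1), (1,1), (1,1), (1,1,1), (1,1,1,2)
    |P|=3: 4 collections, coeffs (), (), (1), (1,1,1)
    |P|=4: 1 collection, coeffs (1)


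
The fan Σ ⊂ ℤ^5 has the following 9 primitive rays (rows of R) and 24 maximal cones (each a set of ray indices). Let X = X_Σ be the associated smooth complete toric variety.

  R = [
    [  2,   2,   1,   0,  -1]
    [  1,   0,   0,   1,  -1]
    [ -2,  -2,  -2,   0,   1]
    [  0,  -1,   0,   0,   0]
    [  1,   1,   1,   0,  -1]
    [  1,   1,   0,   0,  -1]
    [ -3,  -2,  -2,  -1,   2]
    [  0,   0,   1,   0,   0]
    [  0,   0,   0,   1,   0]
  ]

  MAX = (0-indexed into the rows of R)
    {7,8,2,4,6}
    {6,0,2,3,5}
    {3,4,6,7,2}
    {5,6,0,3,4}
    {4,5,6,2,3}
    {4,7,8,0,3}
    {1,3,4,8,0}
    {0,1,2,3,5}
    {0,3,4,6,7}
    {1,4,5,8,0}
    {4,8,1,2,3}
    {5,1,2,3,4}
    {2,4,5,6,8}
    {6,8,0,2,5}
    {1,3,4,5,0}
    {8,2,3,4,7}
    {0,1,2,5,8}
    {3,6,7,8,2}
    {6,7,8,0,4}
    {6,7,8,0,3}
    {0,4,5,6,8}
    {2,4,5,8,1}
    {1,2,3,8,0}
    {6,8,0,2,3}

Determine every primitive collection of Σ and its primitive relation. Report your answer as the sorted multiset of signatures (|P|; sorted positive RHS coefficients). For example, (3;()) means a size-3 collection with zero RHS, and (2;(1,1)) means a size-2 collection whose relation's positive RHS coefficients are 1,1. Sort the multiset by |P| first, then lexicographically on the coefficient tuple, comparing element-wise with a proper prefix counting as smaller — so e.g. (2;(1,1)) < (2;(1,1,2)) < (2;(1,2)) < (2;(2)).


Minimal non-faces — 7 found among 9 rays, 24 max cones:

  P={1,6}:  v_{1} + v_{6} = v_{2} ; sig = (2;(1))
  P={5,7}:  v_{5} + v_{7} = v_{4} ; sig = (2;(1))
  P={1,7}:  v_{1} + v_{7} = v_{3} + v_{4} + v_{8} ; sig = (2;(1,1,1))
  P={0,2,7}:  v_{0} + v_{2} + v_{7} = 0 ; sig = (3;())
  P={0,2,4}:  v_{0} + v_{2} + v_{4} = v_{5} ; sig = (3;(1))
  P={3,5,8}:  v_{3} + v_{5} + v_{8} = v_{1} ; sig = (3;(1))
  P={3,4,6,8}:  v_{3} + v_{4} + v_{6} + v_{8} = v_{2} + v_{7} ; sig = (4;(1,1))

Sorted signature multiset PRS(X):
{ (2;(1)) ×2,  (2;(1,1,1)),  (3;()),  (3;(1)) ×2,  (4;(1,1)) }


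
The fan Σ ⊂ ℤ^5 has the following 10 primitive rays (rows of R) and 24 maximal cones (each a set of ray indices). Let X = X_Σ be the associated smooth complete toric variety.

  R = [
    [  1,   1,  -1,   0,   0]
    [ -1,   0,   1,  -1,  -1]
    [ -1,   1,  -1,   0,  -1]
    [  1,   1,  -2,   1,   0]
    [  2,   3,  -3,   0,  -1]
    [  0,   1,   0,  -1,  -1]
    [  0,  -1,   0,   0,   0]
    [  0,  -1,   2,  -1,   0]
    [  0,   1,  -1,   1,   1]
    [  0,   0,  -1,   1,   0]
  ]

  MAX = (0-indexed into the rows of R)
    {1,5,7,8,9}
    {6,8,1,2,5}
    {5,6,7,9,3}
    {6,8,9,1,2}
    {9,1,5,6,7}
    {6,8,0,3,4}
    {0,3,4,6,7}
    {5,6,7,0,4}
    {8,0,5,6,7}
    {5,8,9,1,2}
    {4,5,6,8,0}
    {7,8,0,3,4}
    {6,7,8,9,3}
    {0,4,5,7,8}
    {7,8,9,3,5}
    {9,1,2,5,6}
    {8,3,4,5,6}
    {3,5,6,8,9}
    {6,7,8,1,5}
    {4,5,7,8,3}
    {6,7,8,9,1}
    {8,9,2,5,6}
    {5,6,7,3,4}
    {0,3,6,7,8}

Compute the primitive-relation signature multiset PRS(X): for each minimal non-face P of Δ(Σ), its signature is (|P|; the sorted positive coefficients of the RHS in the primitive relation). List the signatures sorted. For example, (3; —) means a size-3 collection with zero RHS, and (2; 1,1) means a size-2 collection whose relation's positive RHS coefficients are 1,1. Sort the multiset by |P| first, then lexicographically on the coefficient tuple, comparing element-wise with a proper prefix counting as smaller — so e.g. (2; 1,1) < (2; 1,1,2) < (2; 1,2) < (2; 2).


Δ(Σ) — 10 vertices, 14 min non-faces:

  P = {0,1}:  v_{0} + v_{1} = v_{5} — sig = (2; 1)
  P = {0,9}:  v_{0} + v_{9} = v_{3} — sig = (2; 1)
  P = {2,7}:  v_{2} + v_{7} = v_{1} — sig = (2; 1)
  P = {1,3}:  v_{1} + v_{3} = v_{5} + v_{9} — sig = (2; 1,1)
  P = {2,4}:  v_{2} + v_{4} = v_{3} + 3·v_{5} + v_{6} + v_{8} + v_{9} — sig = (2; 1,1,1,1,3)
  P = {0,2}:  v_{0} + v_{2} = 2·v_{5} + v_{6} + v_{8} + v_{9} — sig = (2; 1,1,1,2)
  P = {2,3}:  v_{2} + v_{3} = 2·v_{5} + v_{6} + v_{8} + 2·v_{9} — sig = (2; 1,1,2,2)
  P = {1,4}:  v_{1} + v_{4} = v_{3} + 2·v_{5} — sig = (2; 1,2)
  P = {4,9}:  v_{4} + v_{9} = 2·v_{3} + v_{5} — sig = (2; 1,2)
  P = {0,3,5}:  v_{0} + v_{3} + v_{5} = v_{4} — sig = (3; 1)
  P = {4,6,7,8}:  v_{4} + v_{6} + v_{7} + v_{8} = 2·v_{0} — sig = (4; 2)
  P = {5,6,7,8,9}:  v_{5} + v_{6} + v_{7} + v_{8} + v_{9} = 0 — sig = (5; —)
  P = {1,5,6,8,9}:  v_{1} + v_{5} + v_{6} + v_{8} + v_{9} = v_{2} — sig = (5; 1)
  P = {3,5,6,7,8}:  v_{3} + v_{5} + v_{6} + v_{7} + v_{8} = v_{0} — sig = (5; 1)

Hence PRS(X_Σ) =
    |P|=2: 9 collections, coeffs (1), (1), (1), (1,1), (1,1,1,1,3), (1,1,1,2), (1,1,2,2), (1,2), (1,2)
    |P|=3: 1 collection, coeffs (1)
    |P|=4: 1 collection, coeffs (2)
    |P|=5: 3 collections, coeffs (), (1), (1)


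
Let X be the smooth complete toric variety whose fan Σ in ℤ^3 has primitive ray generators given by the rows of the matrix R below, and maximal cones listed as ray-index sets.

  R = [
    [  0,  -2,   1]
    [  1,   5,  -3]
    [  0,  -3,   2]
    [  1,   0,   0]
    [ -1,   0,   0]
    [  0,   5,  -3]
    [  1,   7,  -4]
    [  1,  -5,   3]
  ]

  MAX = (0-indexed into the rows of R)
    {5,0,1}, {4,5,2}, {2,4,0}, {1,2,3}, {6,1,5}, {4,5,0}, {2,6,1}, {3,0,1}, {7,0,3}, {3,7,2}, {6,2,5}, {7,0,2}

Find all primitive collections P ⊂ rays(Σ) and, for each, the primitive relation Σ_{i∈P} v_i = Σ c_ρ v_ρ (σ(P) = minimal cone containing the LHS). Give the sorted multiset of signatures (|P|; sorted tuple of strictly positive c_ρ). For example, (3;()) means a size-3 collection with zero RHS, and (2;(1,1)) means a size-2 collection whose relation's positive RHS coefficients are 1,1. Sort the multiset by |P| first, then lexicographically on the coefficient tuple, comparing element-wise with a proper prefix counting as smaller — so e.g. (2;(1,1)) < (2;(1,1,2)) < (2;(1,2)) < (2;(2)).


14 minimal non-faces of Δ(Σ) (on 8 rays):

  P = {3,4}:  v_{3} + v_{4} = 0  ⇒ sig = (2;())
  P = {0,6}:  v_{0} + v_{6} = v_{1}  ⇒ sig = (2;(1))
  P = {1,4}:  v_{1} + v_{4} = v_{5}  ⇒ sig = (2;(1))
  P = {3,5}:  v_{3} + v_{5} = v_{1}  ⇒ sig = (2;(1))
  P = {5,7}:  v_{5} + v_{7} = v_{3}  ⇒ sig = (2;(1))
  P = {4,7}:  v_{4} + v_{7} = v_{0} + v_{2}  ⇒ sig = (2;(1,1))
  P = {6,7}:  v_{6} + v_{7} = v_{1} + v_{2} + v_{3}  ⇒ sig = (2;(1,1,1))
  P = {3,6}:  v_{3} + v_{6} = 2·v_{1} + v_{2}  ⇒ sig = (2;(1,2))
  P = {4,6}:  v_{4} + v_{6} = v_{2} + 2·v_{5}  ⇒ sig = (2;(1,2))
  P = {1,7}:  v_{1} + v_{7} = 2·v_{3}  ⇒ sig = (2;(2))
  P = {0,2,5}:  v_{0} + v_{2} + v_{5} = 0  ⇒ sig = (3;())
  P = {0,1,2}:  v_{0} + v_{1} + v_{2} = v_{3}  ⇒ sig = (3;(1))
  P = {0,2,3}:  v_{0} + v_{2} + v_{3} = v_{7}  ⇒ sig = (3;(1))
  P = {1,2,5}:  v_{1} + v_{2} + v_{5} = v_{6}  ⇒ sig = (3;(1))

Hence PRS(X_Σ) =
    |P|=2: 10 collections, coeffs (), (1), (1), (1), (1), (1,1), (1,1,1), (1,2), (1,2), (2)
    |P|=3: 4 collections, coeffs (), (1), (1), (1)


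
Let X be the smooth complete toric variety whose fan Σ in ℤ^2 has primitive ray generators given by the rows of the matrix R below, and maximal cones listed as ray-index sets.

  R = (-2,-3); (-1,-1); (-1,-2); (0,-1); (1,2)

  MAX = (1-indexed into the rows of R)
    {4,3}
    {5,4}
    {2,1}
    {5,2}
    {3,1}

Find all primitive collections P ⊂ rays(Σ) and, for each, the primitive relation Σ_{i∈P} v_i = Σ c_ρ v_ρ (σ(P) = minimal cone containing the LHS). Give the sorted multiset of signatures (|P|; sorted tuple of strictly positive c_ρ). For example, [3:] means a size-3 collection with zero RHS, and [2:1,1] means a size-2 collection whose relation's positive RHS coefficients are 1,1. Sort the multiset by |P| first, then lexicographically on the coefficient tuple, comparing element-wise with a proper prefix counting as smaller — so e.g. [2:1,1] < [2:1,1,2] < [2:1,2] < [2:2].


The 5 primitive collections of Σ (r=5, n=2):

  P={3,5}:  v_{3} + v_{5} = 0 ; sig = [2:]
  P={1,5}:  v_{1} + v_{5} = v_{2} ; sig = [2:1]
  P={2,3}:  v_{2} + v_{3} = v_{1} ; sig = [2:1]
  P={2,4}:  v_{2} + v_{4} = v_{3} ; sig = [2:1]
  P={1,4}:  v_{1} + v_{4} = 2·v_{3} ; sig = [2:2]

Hence PRS(X_Σ) =
{ [2:],  [2:1] ×3,  [2:2] }


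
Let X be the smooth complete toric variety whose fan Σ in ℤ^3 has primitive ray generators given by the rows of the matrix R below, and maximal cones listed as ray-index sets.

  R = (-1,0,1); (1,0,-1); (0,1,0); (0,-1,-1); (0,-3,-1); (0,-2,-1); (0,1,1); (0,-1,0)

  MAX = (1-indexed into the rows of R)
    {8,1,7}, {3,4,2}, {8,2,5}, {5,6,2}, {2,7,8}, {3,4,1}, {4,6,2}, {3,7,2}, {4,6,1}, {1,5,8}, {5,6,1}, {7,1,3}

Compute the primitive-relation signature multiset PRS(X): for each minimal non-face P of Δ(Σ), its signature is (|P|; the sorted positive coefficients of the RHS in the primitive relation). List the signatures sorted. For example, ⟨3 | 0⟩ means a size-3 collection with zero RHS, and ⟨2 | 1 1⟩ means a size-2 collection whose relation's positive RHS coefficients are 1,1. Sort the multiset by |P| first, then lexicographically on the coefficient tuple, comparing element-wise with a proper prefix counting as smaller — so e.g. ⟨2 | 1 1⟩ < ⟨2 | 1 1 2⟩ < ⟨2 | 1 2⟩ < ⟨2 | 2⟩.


|primitive collections| = 10. Relations:

  P = {1,2}:  v_{1} + v_{2} = 0 ; sig = ⟨2 | 0⟩
  P = {3,8}:  v_{3} + v_{8} = 0 ; sig = ⟨2 | 0⟩
  P = {4,7}:  v_{4} + v_{7} = 0 ; sig = ⟨2 | 0⟩
  P = {3,5}:  v_{3} + v_{5} = v_{6} ; sig = ⟨2 | 1⟩
  P = {3,6}:  v_{3} + v_{6} = v_{4} ; sig = ⟨2 | 1⟩
  P = {4,8}:  v_{4} + v_{8} = v_{6} ; sig = ⟨2 | 1⟩
  P = {6,7}:  v_{6} + v_{7} = v_{8} ; sig = ⟨2 | 1⟩
  P = {6,8}:  v_{6} + v_{8} = v_{5} ; sig = ⟨2 | 1⟩
  P = {4,5}:  v_{4} + v_{5} = 2·v_{6} ; sig = ⟨2 | 2⟩
  P = {5,7}:  v_{5} + v_{7} = 2·v_{8} ; sig = ⟨2 | 2⟩

so the primitive-relation signature multiset is
[⟨2 | 0⟩, ⟨2 | 0⟩, ⟨2 | 0⟩, ⟨2 | 1⟩, ⟨2 | 1⟩, ⟨2 | 1⟩, ⟨2 | 1⟩, ⟨2 | 1⟩, ⟨2 | 2⟩, ⟨2 | 2⟩]


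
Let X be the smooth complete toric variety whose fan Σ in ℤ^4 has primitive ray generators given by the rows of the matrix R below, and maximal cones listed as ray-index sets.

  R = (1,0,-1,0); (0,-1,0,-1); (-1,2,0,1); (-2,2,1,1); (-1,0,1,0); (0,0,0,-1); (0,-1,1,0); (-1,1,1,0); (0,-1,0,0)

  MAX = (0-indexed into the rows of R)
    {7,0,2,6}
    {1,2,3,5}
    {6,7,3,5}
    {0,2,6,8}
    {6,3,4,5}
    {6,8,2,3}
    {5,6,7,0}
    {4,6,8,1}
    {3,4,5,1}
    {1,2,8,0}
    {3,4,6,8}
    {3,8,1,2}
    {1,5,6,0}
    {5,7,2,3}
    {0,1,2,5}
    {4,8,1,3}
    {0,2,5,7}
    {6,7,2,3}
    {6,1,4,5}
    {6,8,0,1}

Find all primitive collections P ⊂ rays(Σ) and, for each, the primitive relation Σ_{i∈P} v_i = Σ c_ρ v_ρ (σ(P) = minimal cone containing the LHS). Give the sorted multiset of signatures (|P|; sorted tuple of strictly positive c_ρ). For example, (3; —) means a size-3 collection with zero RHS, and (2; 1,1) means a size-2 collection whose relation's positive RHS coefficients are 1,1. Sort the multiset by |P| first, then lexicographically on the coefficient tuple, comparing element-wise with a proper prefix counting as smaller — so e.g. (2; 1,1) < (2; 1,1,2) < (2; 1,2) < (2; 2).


|primitive collections| = 10. Relations:

  P={0,4}:  v_{0} + v_{4} = 0 ; sig = (2; —)
  P={0,3}:  v_{0} + v_{3} = v_{2} ; sig = (2; 1)
  P={2,4}:  v_{2} + v_{4} = v_{3} ; sig = (2; 1)
  P={5,8}:  v_{5} + v_{8} = v_{1} ; sig = (2; 1)
  P={7,8}:  v_{7} + v_{8} = v_{4} ; sig = (2; 1)
  P={1,7}:  v_{1} + v_{7} = v_{4} + v_{5} ; sig = (2; 1,1)
  P={4,7}:  v_{4} + v_{7} = v_{3} + v_{5} + v_{6} ; sig = (2; 1,1,1)
  P={1,2,6}:  v_{1} + v_{2} + v_{6} = v_{4} ; sig = (3; 1)
  P={2,5,6}:  v_{2} + v_{5} + v_{6} = v_{7} ; sig = (3; 1)
  P={1,3,6}:  v_{1} + v_{3} + v_{6} = 2·v_{4} ; sig = (3; 2)

Hence PRS(X_Σ) =
{ (2; —),  (2; 1) ×4,  (2; 1,1),  (2; 1,1,1),  (3; 1) ×2,  (3; 2) }


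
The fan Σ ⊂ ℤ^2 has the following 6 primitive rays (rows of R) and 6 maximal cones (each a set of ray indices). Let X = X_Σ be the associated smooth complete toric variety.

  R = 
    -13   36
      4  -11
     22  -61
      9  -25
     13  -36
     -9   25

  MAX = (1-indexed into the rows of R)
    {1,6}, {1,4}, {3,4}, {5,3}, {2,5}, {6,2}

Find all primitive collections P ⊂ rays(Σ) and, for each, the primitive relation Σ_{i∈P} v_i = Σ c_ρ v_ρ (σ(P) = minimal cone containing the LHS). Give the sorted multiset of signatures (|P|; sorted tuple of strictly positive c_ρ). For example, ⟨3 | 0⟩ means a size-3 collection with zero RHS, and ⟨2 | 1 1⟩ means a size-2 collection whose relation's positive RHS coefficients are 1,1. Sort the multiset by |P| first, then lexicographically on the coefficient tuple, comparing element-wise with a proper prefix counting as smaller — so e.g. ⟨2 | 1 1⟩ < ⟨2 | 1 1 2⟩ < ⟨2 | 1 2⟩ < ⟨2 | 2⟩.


9 minimal non-faces of Δ(Σ) (on 6 rays):

  {1,5}:  v_{1} + v_{5} = 0  →  sig = ⟨2 | 0⟩
  {4,6}:  v_{4} + v_{6} = 0  →  sig = ⟨2 | 0⟩
  {1,2}:  v_{1} + v_{2} = v_{6}  →  sig = ⟨2 | 1⟩
  {1,3}:  v_{1} + v_{3} = v_{4}  →  sig = ⟨2 | 1⟩
  {2,4}:  v_{2} + v_{4} = v_{5}  →  sig = ⟨2 | 1⟩
  {3,6}:  v_{3} + v_{6} = v_{5}  →  sig = ⟨2 | 1⟩
  {4,5}:  v_{4} + v_{5} = v_{3}  →  sig = ⟨2 | 1⟩
  {5,6}:  v_{5} + v_{6} = v_{2}  →  sig = ⟨2 | 1⟩
  {2,3}:  v_{2} + v_{3} = 2·v_{5}  →  sig = ⟨2 | 2⟩

so the primitive-relation signature multiset is
{ ⟨2 | 0⟩ ×2,  ⟨2 | 1⟩ ×6,  ⟨2 | 2⟩ }


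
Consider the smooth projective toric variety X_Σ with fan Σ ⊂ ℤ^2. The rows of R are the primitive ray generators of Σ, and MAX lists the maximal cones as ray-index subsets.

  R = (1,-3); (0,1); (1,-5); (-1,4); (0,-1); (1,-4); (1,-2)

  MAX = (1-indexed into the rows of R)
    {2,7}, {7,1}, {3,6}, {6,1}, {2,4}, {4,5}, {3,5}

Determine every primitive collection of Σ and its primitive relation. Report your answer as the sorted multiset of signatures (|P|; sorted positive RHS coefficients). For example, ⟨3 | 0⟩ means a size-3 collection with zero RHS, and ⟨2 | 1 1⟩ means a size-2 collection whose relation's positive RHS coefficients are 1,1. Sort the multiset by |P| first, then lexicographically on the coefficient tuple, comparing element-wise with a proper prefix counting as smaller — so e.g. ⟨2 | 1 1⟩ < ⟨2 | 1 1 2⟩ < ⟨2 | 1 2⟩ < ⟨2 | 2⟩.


14 collections generate NE(X_Σ); each relation:

  P = {2,5}:  v_{2} + v_{5} = 0  so sig = ⟨2 | 0⟩
  P = {4,6}:  v_{4} + v_{6} = 0  so sig = ⟨2 | 0⟩
  P = {1,2}:  v_{1} + v_{2} = v_{7}  so sig = ⟨2 | 1⟩
  P = {1,4}:  v_{1} + v_{4} = v_{2}  so sig = ⟨2 | 1⟩
  P = {1,5}:  v_{1} + v_{5} = v_{6}  so sig = ⟨2 | 1⟩
  P = {2,3}:  v_{2} + v_{3} = v_{6}  so sig = ⟨2 | 1⟩
  P = {2,6}:  v_{2} + v_{6} = v_{1}  so sig = ⟨2 | 1⟩
  P = {3,4}:  v_{3} + v_{4} = v_{5}  so sig = ⟨2 | 1⟩
  P = {5,6}:  v_{5} + v_{6} = v_{3}  so sig = ⟨2 | 1⟩
  P = {5,7}:  v_{5} + v_{7} = v_{1}  so sig = ⟨2 | 1⟩
  P = {3,7}:  v_{3} + v_{7} = v_{1} + v_{6}  so sig = ⟨2 | 1 1⟩
  P = {1,3}:  v_{1} + v_{3} = 2·v_{6}  so sig = ⟨2 | 2⟩
  P = {4,7}:  v_{4} + v_{7} = 2·v_{2}  so sig = ⟨2 | 2⟩
  P = {6,7}:  v_{6} + v_{7} = 2·v_{1}  so sig = ⟨2 | 2⟩

so the primitive-relation signature multiset is
    |P|=2: 14 collections, coeffs (), (), (1), (1), (1), (1), (1), (1), (1), (1), (1,1), (2), (2), (2)


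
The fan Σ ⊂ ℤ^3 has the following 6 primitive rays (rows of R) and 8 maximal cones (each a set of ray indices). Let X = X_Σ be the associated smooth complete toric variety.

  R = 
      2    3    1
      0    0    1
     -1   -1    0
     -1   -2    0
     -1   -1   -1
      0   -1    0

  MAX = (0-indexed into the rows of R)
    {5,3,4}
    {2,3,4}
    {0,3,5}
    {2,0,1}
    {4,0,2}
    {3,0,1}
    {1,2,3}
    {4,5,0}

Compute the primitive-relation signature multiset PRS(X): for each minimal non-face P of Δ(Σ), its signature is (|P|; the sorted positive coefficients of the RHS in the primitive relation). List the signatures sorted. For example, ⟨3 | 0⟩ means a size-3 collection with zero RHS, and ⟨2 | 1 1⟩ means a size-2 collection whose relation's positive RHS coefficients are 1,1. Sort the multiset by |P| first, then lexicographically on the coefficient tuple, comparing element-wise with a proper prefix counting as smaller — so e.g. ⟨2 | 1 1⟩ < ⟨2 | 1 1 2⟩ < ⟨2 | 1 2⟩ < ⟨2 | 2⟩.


|primitive collections| = 5. Relations:

  • {1,4}:  v_{1} + v_{4} = v_{2}  →  sig = ⟨2 | 1⟩
  • {2,5}:  v_{2} + v_{5} = v_{3}  →  sig = ⟨2 | 1⟩
  • {1,5}:  v_{1} + v_{5} = v_{0} + 2·v_{3}  →  sig = ⟨2 | 1 2⟩
  • {0,3,4}:  v_{0} + v_{3} + v_{4} = 0  →  sig = ⟨3 | 0⟩
  • {0,2,3}:  v_{0} + v_{2} + v_{3} = v_{1}  →  sig = ⟨3 | 1⟩

Hence PRS(X_Σ) =
    |P|=2: 3 collections, coeffs (1), (1), (1,2)
    |P|=3: 2 collections, coeffs (), (1)


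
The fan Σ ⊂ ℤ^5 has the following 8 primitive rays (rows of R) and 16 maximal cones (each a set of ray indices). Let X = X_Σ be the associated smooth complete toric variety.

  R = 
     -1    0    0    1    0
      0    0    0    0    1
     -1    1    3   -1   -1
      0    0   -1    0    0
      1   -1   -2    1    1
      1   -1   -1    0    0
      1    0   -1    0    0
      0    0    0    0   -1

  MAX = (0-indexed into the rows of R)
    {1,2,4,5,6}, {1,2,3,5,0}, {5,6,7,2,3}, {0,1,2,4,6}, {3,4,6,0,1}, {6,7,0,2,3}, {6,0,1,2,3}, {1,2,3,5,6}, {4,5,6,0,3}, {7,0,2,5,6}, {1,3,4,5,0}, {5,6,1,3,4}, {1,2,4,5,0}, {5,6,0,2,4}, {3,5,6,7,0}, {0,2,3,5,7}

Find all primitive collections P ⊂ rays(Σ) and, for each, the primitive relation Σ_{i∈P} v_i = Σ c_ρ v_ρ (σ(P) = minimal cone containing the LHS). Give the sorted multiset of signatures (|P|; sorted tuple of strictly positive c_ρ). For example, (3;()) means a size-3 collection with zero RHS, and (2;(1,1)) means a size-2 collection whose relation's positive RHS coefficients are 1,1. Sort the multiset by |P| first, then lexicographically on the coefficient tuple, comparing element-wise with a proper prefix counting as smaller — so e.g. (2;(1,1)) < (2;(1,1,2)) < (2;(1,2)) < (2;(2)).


Δ(Σ) — 8 vertices, 5 min non-faces:

  {1,7}:  v_{1} + v_{7} = 0  so sig = (2;())
  {4,7}:  v_{4} + v_{7} = v_{0} + v_{5} + v_{6}  so sig = (2;(1,1,1))
  {2,3,4}:  v_{2} + v_{3} + v_{4} = 0  so sig = (3;())
  {0,1,5,6}:  v_{0} + v_{1} + v_{5} + v_{6} = v_{4}  so sig = (4;(1))
  {0,2,3,5,6}:  v_{0} + v_{2} + v_{3} + v_{5} + v_{6} = v_{7}  so sig = (5;(1))

Sorted signature multiset PRS(X):
    (2;())
    (2;(1,1,1))
    (3;())
    (4;(1))
    (5;(1))


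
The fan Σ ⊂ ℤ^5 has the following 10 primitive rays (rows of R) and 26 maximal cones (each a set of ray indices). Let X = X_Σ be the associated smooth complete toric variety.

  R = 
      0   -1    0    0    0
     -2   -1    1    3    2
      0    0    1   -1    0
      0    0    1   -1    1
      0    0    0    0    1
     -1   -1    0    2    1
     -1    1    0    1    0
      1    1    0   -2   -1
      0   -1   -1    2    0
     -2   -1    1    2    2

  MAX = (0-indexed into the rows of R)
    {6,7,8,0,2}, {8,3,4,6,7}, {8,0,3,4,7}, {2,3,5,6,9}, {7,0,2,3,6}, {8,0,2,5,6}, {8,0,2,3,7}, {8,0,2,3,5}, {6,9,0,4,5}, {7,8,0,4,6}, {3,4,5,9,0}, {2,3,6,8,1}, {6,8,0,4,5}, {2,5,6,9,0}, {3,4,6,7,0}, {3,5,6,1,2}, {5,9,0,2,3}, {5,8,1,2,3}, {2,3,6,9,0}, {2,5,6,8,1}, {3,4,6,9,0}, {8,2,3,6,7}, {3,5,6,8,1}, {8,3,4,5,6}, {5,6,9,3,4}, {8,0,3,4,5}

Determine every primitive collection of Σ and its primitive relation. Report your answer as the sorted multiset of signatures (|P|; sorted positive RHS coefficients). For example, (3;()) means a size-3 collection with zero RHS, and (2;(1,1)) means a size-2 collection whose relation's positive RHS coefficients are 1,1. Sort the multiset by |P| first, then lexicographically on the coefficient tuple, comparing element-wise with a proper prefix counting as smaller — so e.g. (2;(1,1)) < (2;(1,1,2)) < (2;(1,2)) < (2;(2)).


11 minimal non-faces of Δ(Σ) (on 10 rays):

  P = {5,7}:  v_{5} + v_{7} = 0 — sig = (2;())
  P = {2,4}:  v_{2} + v_{4} = v_{3} — sig = (2;(1))
  P = {7,9}:  v_{7} + v_{9} = v_{0} + v_{3} + v_{6} — sig = (2;(1,1,1))
  P = {1,7}:  v_{1} + v_{7} = v_{2} + v_{3} + v_{6} + v_{8} — sig = (2;(1,1,1,1))
  P = {1,4}:  v_{1} + v_{4} = 2·v_{3} + v_{5} + v_{6} + v_{8} — sig = (2;(1,1,1,2))
  P = {1,9}:  v_{1} + v_{9} = v_{2} + v_{3} + 3·v_{5} + v_{6} — sig = (2;(1,1,1,3))
  P = {0,1}:  v_{0} + v_{1} = v_{2} + 2·v_{5} — sig = (2;(1,2))
  P = {8,9}:  v_{8} + v_{9} = 2·v_{5} — sig = (2;(2))
  P = {0,3,5,6}:  v_{0} + v_{3} + v_{5} + v_{6} = v_{9} — sig = (4;(1))
  P = {0,3,6,8}:  v_{0} + v_{3} + v_{6} + v_{8} = v_{5} — sig = (4;(1))
  P = {2,3,5,6,8}:  v_{2} + v_{3} + v_{5} + v_{6} + v_{8} = v_{1} — sig = (5;(1))

Sorted signature multiset PRS(X):
    (2;())
    (2;(1))
    (2;(1,1,1))
    (2;(1,1,1,1))
    (2;(1,1,1,2))
    (2;(1,1,1,3))
    (2;(1,2))
    (2;(2))
    (4;(1))
    (4;(1))
    (5;(1))


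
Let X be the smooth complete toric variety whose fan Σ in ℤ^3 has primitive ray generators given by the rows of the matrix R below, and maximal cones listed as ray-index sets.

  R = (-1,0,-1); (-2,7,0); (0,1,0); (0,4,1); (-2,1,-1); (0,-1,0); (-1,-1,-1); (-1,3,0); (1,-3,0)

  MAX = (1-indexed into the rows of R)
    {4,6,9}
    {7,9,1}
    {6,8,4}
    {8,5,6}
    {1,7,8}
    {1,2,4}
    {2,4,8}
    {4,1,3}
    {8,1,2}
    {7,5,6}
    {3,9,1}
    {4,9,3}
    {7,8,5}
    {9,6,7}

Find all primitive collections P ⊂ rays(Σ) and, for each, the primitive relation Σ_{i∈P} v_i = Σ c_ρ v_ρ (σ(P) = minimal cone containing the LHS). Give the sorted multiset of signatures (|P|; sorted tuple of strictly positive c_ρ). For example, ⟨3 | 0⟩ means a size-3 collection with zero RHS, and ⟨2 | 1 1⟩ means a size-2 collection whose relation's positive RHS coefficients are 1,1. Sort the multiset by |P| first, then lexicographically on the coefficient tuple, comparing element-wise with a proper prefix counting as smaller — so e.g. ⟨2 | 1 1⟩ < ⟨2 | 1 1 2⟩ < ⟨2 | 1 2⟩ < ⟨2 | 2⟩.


Primitive collections (18):

  {3,6}:  v_{3} + v_{6} = 0  ⟹  sig = ⟨2 | 0⟩
  {8,9}:  v_{8} + v_{9} = 0  ⟹  sig = ⟨2 | 0⟩
  {1,6}:  v_{1} + v_{6} = v_{7}  ⟹  sig = ⟨2 | 1⟩
  {3,7}:  v_{3} + v_{7} = v_{1}  ⟹  sig = ⟨2 | 1⟩
  {4,7}:  v_{4} + v_{7} = v_{8}  ⟹  sig = ⟨2 | 1⟩
  {2,9}:  v_{2} + v_{9} = v_{1} + v_{4}  ⟹  sig = ⟨2 | 1 1⟩
  {3,5}:  v_{3} + v_{5} = v_{7} + v_{8}  ⟹  sig = ⟨2 | 1 1⟩
  {3,8}:  v_{3} + v_{8} = v_{1} + v_{4}  ⟹  sig = ⟨2 | 1 1⟩
  {5,9}:  v_{5} + v_{9} = v_{6} + v_{7}  ⟹  sig = ⟨2 | 1 1⟩
  {1,5}:  v_{1} + v_{5} = 2·v_{7} + v_{8}  ⟹  sig = ⟨2 | 1 2⟩
  {2,7}:  v_{2} + v_{7} = v_{1} + 2·v_{8}  ⟹  sig = ⟨2 | 1 2⟩
  {4,5}:  v_{4} + v_{5} = v_{6} + 2·v_{8}  ⟹  sig = ⟨2 | 1 2⟩
  {2,5}:  v_{2} + v_{5} = v_{7} + 3·v_{8}  ⟹  sig = ⟨2 | 1 3⟩
  {2,6}:  v_{2} + v_{6} = 2·v_{8}  ⟹  sig = ⟨2 | 2⟩
  {2,3}:  v_{2} + v_{3} = 2·v_{1} + 2·v_{4}  ⟹  sig = ⟨2 | 2 2⟩
  {1,4,8}:  v_{1} + v_{4} + v_{8} = v_{2}  ⟹  sig = ⟨3 | 1⟩
  {1,4,9}:  v_{1} + v_{4} + v_{9} = v_{3}  ⟹  sig = ⟨3 | 1⟩
  {6,7,8}:  v_{6} + v_{7} + v_{8} = v_{5}  ⟹  sig = ⟨3 | 1⟩

so the primitive-relation signature multiset is
[⟨2 | 0⟩, ⟨2 | 0⟩, ⟨2 | 1⟩, ⟨2 | 1⟩, ⟨2 | 1⟩, ⟨2 | 1 1⟩, ⟨2 | 1 1⟩, ⟨2 | 1 1⟩, ⟨2 | 1 1⟩, ⟨2 | 1 2⟩, ⟨2 | 1 2⟩, ⟨2 | 1 2⟩, ⟨2 | 1 3⟩, ⟨2 | 2⟩, ⟨2 | 2 2⟩, ⟨3 | 1⟩, ⟨3 | 1⟩, ⟨3 | 1⟩]


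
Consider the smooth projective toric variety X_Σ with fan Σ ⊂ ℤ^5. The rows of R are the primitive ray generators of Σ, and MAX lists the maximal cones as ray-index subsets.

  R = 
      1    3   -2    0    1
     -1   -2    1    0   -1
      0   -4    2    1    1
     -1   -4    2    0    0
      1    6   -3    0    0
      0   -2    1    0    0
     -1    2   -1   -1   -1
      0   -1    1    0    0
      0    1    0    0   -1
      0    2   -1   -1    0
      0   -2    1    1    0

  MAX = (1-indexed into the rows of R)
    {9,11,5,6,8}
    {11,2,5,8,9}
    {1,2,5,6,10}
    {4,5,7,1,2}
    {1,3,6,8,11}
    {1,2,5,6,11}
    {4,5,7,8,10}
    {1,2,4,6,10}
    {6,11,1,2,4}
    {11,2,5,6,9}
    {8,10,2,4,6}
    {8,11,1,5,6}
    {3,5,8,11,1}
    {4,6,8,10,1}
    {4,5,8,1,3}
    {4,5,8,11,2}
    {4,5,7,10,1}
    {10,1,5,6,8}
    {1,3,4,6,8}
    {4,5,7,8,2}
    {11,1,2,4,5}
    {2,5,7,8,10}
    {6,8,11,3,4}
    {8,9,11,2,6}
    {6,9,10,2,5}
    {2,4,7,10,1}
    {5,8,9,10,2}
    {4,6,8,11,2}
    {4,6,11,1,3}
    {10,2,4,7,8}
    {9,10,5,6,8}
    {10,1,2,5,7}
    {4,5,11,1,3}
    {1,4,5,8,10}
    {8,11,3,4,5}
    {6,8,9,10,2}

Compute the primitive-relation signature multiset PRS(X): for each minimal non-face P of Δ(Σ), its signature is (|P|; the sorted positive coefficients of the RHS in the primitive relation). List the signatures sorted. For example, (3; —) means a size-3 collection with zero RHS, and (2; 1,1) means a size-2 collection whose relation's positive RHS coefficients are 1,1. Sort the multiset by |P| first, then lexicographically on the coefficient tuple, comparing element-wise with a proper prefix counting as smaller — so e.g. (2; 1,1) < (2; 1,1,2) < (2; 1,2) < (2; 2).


The 17 primitive collections of Σ (r=11, n=5):

  P={10,11}:  v_{10} + v_{11} = 0  ⟹  sig = (2; —)
  P={1,9}:  v_{1} + v_{9} = v_{5} + v_{6}  ⟹  sig = (2; 1,1)
  P={2,3}:  v_{2} + v_{3} = v_{4} + v_{11}  ⟹  sig = (2; 1,1)
  P={3,9}:  v_{3} + v_{9} = v_{8} + v_{11}  ⟹  sig = (2; 1,1)
  P={4,9}:  v_{4} + v_{9} = v_{2} + v_{8}  ⟹  sig = (2; 1,1)
  P={6,7}:  v_{6} + v_{7} = v_{2} + v_{10}  ⟹  sig = (2; 1,1)
  P={3,10}:  v_{3} + v_{10} = v_{1} + v_{4} + v_{8}  ⟹  sig = (2; 1,1,1)
  P={7,11}:  v_{7} + v_{11} = v_{2} + v_{4} + v_{5}  ⟹  sig = (2; 1,1,1)
  P={7,9}:  v_{7} + v_{9} = 2·v_{2} + v_{5} + v_{8} + v_{10}  ⟹  sig = (2; 1,1,1,2)
  P={3,7}:  v_{3} + v_{7} = 2·v_{4} + v_{5}  ⟹  sig = (2; 1,2)
  P={1,2,8}:  v_{1} + v_{2} + v_{8} = 0  ⟹  sig = (3; —)
  P={4,5,6}:  v_{4} + v_{5} + v_{6} = 0  ⟹  sig = (3; —)
  P={1,7,8}:  v_{1} + v_{7} + v_{8} = v_{4} + v_{5} + v_{10}  ⟹  sig = (3; 1,1,1)
  P={3,5,6}:  v_{3} + v_{5} + v_{6} = v_{1} + v_{8} + v_{11}  ⟹  sig = (3; 1,1,1)
  P={1,4,8,11}:  v_{1} + v_{4} + v_{8} + v_{11} = v_{3}  ⟹  sig = (4; 1)
  P={2,4,5,10}:  v_{2} + v_{4} + v_{5} + v_{10} = v_{7}  ⟹  sig = (4; 1)
  P={2,5,6,8}:  v_{2} + v_{5} + v_{6} + v_{8} = v_{9}  ⟹  sig = (4; 1)

Signatures (|P|; sorted positive RHS coefficients), sorted:
{ (2; —),  (2; 1,1) ×5,  (2; 1,1,1) ×2,  (2; 1,1,1,2),  (2; 1,2),  (3; —) ×2,  (3; 1,1,1) ×2,  (4; 1) ×3 }


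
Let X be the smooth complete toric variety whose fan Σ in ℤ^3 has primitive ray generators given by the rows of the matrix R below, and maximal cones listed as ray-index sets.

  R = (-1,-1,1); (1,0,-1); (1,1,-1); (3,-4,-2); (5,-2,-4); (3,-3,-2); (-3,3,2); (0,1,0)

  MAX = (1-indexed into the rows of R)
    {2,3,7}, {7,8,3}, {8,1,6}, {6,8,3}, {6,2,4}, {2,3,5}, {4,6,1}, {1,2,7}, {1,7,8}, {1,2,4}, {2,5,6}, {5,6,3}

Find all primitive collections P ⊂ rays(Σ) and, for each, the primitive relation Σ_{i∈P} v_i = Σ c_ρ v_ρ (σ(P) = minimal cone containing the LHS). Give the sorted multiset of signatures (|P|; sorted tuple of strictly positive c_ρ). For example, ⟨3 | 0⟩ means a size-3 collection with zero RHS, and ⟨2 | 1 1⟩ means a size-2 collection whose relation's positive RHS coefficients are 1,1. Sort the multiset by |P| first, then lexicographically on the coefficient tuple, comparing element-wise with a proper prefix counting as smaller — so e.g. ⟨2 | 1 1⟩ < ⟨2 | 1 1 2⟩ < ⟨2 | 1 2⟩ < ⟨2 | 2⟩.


Minimal non-faces — 12 found among 8 rays, 12 max cones:

  P={1,3}:  v_{1} + v_{3} = 0  ⟹  sig = ⟨2 | 0⟩
  P={6,7}:  v_{6} + v_{7} = 0  ⟹  sig = ⟨2 | 0⟩
  P={2,8}:  v_{2} + v_{8} = v_{3}  ⟹  sig = ⟨2 | 1⟩
  P={4,8}:  v_{4} + v_{8} = v_{6}  ⟹  sig = ⟨2 | 1⟩
  P={1,5}:  v_{1} + v_{5} = v_{2} + v_{6}  ⟹  sig = ⟨2 | 1 1⟩
  P={3,4}:  v_{3} + v_{4} = v_{2} + v_{6}  ⟹  sig = ⟨2 | 1 1⟩
  P={4,7}:  v_{4} + v_{7} = v_{1} + v_{2}  ⟹  sig = ⟨2 | 1 1⟩
  P={5,7}:  v_{5} + v_{7} = v_{2} + v_{3}  ⟹  sig = ⟨2 | 1 1⟩
  P={5,8}:  v_{5} + v_{8} = 2·v_{3} + v_{6}  ⟹  sig = ⟨2 | 1 2⟩
  P={4,5}:  v_{4} + v_{5} = 2·v_{2} + 2·v_{6}  ⟹  sig = ⟨2 | 2 2⟩
  P={1,2,6}:  v_{1} + v_{2} + v_{6} = v_{4}  ⟹  sig = ⟨3 | 1⟩
  P={2,3,6}:  v_{2} + v_{3} + v_{6} = v_{5}  ⟹  sig = ⟨3 | 1⟩

Hence PRS(X_Σ) =
    ⟨2 | 0⟩
    ⟨2 | 0⟩
    ⟨2 | 1⟩
    ⟨2 | 1⟩
    ⟨2 | 1 1⟩
    ⟨2 | 1 1⟩
    ⟨2 | 1 1⟩
    ⟨2 | 1 1⟩
    ⟨2 | 1 2⟩
    ⟨2 | 2 2⟩
    ⟨3 | 1⟩
    ⟨3 | 1⟩


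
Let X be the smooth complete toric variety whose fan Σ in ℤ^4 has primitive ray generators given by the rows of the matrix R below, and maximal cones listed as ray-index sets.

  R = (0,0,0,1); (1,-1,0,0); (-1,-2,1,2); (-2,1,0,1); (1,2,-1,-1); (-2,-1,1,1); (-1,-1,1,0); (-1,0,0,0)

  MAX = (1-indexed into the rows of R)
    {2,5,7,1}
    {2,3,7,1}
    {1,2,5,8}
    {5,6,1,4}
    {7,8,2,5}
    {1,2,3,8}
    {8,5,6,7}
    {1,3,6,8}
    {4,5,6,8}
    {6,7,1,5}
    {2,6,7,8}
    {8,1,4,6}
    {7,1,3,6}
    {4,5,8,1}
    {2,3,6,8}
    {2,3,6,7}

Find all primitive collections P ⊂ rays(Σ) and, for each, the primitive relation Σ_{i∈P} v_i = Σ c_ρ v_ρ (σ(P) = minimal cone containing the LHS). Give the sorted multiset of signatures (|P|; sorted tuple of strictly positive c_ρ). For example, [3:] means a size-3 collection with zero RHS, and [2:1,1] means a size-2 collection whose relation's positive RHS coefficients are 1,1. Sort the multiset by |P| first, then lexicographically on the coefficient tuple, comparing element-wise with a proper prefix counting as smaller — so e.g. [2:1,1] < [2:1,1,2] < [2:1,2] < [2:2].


Primitive collections (9):

  P={3,5}:  v_{3} + v_{5} = v_{1}  →  sig = [2:1]
  P={2,4}:  v_{2} + v_{4} = v_{1} + v_{8}  →  sig = [2:1,1]
  P={3,4}:  v_{3} + v_{4} = 2·v_{1} + v_{6} + v_{8}  →  sig = [2:1,1,2]
  P={4,7}:  v_{4} + v_{7} = v_{5} + 2·v_{6}  →  sig = [2:1,2]
  P={2,5,6}:  v_{2} + v_{5} + v_{6} = 0  →  sig = [3:]
  P={1,2,6}:  v_{1} + v_{2} + v_{6} = v_{3}  →  sig = [3:1]
  P={1,7,8}:  v_{1} + v_{7} + v_{8} = v_{6}  →  sig = [3:1]
  P={3,7,8}:  v_{3} + v_{7} + v_{8} = v_{2} + 2·v_{6}  →  sig = [3:1,2]
  P={1,5,6,8}:  v_{1} + v_{5} + v_{6} + v_{8} = v_{4}  →  sig = [4:1]

so the primitive-relation signature multiset is
{ [2:1],  [2:1,1],  [2:1,1,2],  [2:1,2],  [3:],  [3:1] ×2,  [3:1,2],  [4:1] }


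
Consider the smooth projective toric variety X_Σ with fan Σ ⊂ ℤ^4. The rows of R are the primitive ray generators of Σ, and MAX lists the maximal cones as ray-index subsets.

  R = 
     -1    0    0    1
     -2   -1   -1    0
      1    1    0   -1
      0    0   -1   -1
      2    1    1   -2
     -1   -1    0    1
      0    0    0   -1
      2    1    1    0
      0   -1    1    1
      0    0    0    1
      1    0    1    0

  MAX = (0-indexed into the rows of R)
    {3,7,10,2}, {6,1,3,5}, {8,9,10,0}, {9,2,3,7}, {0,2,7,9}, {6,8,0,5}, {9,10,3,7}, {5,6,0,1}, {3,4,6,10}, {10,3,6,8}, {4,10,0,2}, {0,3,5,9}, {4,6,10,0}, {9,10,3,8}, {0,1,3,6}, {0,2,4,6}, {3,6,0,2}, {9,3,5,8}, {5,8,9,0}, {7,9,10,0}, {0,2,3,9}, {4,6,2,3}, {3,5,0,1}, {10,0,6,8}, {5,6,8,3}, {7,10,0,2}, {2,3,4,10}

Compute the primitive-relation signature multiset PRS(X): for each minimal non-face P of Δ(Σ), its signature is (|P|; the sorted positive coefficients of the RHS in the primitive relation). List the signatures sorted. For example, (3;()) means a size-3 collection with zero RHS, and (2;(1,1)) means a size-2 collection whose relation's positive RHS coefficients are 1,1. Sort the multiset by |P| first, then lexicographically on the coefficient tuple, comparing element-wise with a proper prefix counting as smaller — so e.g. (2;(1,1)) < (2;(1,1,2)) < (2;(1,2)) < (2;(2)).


Σ has 24 primitive collections:

  {1,7}:  v_{1} + v_{7} = 0  so sig = (2;())
  {2,5}:  v_{2} + v_{5} = 0  so sig = (2;())
  {6,9}:  v_{6} + v_{9} = 0  so sig = (2;())
  {2,8}:  v_{2} + v_{8} = v_{10}  so sig = (2;(1))
  {5,10}:  v_{5} + v_{10} = v_{8}  so sig = (2;(1))
  {1,10}:  v_{1} + v_{10} = v_{5} + v_{6}  so sig = (2;(1,1))
  {4,5}:  v_{4} + v_{5} = v_{6} + v_{10}  so sig = (2;(1,1))
  {4,9}:  v_{4} + v_{9} = v_{2} + v_{10}  so sig = (2;(1,1))
  {5,7}:  v_{5} + v_{7} = v_{9} + v_{10}  so sig = (2;(1,1))
  {6,7}:  v_{6} + v_{7} = v_{2} + v_{10}  so sig = (2;(1,1))
  {1,2}:  v_{1} + v_{2} = v_{0} + v_{3} + v_{6}  so sig = (2;(1,1,1))
  {1,9}:  v_{1} + v_{9} = v_{0} + v_{3} + v_{5}  so sig = (2;(1,1,1))
  {1,8}:  v_{1} + v_{8} = 2·v_{5} + v_{6}  so sig = (2;(1,2))
  {4,8}:  v_{4} + v_{8} = v_{6} + 2·v_{10}  so sig = (2;(1,2))
  {7,8}:  v_{7} + v_{8} = v_{9} + 2·v_{10}  so sig = (2;(1,2))
  {1,4}:  v_{1} + v_{4} = 2·v_{6}  so sig = (2;(2))
  {4,7}:  v_{4} + v_{7} = 2·v_{2} + 2·v_{10}  so sig = (2;(2,2))
  {0,3,10}:  v_{0} + v_{3} + v_{10} = 0  so sig = (3;())
  {0,3,8}:  v_{0} + v_{3} + v_{8} = v_{5}  so sig = (3;(1))
  {2,6,10}:  v_{2} + v_{6} + v_{10} = v_{4}  so sig = (3;(1))
  {2,9,10}:  v_{2} + v_{9} + v_{10} = v_{7}  so sig = (3;(1))
  {0,3,4}:  v_{0} + v_{3} + v_{4} = v_{2} + v_{6}  so sig = (3;(1,1))
  {0,3,7}:  v_{0} + v_{3} + v_{7} = v_{2} + v_{9}  so sig = (3;(1,1))
  {0,3,5,6}:  v_{0} + v_{3} + v_{5} + v_{6} = v_{1}  so sig = (4;(1))

Hence PRS(X_Σ) =
[(2;()), (2;()), (2;()), (2;(1)), (2;(1)), (2;(1,1)), (2;(1,1)), (2;(1,1)), (2;(1,1)), (2;(1,1)), (2;(1,1,1)), (2;(1,1,1)), (2;(1,2)), (2;(1,2)), (2;(1,2)), (2;(2)), (2;(2,2)), (3;()), (3;(1)), (3;(1)), (3;(1)), (3;(1,1)), (3;(1,1)), (4;(1))]
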